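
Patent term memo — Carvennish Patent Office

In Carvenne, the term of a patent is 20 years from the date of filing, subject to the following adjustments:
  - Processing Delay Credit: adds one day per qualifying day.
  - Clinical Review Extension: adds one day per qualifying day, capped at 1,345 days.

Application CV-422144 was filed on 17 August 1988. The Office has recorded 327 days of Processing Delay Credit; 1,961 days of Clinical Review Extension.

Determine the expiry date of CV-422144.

Base term: filing date + 20 years → 17 August 2008.
Processing Delay Credit: +327 days → 10 July 2009.
Clinical Review Extension: 1961 days claimed exceeds the 1345-day cap, so +1345 days → 16 March 2013.

2013-03-16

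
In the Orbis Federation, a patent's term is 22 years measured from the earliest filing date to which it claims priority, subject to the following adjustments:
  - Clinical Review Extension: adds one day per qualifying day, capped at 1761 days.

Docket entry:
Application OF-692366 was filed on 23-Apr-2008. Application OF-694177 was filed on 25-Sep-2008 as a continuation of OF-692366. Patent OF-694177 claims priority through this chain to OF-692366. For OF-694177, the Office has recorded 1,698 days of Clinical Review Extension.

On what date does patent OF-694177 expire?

2034-12-16

Earliest priority filing: 23 April 2008.
Base term: 23 April 2008 + 22 years → 23 April 2030.
Clinical Review Extension: 1698 days (within the 1761-day cap) → +1698 days → 16 December 2034.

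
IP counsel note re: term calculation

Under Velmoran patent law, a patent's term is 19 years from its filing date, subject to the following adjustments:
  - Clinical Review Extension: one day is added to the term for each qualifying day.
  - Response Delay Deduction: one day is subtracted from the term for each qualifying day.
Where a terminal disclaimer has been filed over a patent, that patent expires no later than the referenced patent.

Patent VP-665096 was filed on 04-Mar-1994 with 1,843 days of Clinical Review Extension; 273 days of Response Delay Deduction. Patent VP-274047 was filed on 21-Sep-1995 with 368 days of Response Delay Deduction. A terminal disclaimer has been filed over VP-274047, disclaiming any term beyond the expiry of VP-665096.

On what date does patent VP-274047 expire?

Natural term of VP-274047:
  Base: filing + 19 years → 21 September 2014.
  Response Delay Deduction: −368 days → 18 September 2013.
Expiry of referenced patent VP-665096:
  Base: filing + 19 years → 4 March 2013.
  Clinical Review Extension: +1843 days → 21 March 2018.
  Response Delay Deduction: −273 days → 21 June 2017.
Terminal disclaimer: VP-274047 expires on the earlier of 18 September 2013 and 21 June 2017.

2013-09-18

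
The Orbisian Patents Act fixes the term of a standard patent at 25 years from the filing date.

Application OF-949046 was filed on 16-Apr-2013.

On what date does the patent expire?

Filing date + 25 years → 16 April 2038.

April 16, 2038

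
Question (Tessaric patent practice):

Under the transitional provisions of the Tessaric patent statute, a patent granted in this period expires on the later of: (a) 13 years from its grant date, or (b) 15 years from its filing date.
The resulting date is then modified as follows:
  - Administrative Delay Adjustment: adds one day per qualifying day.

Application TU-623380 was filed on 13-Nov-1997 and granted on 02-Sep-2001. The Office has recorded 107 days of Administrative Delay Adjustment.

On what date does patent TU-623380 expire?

(a) grant + 13 years → 2 September 2014.
(b) filing + 15 years → 13 November 2012.
Later of the two: 2 September 2014.
Administrative Delay Adjustment: +107 days → 18 December 2014.

2014-12-18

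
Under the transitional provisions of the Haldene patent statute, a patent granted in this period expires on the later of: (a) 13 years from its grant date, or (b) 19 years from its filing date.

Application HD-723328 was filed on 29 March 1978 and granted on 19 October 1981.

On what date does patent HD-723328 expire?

1997-03-29

(a) grant + 13 years → 19 October 1994.
(b) filing + 19 years → 29 March 1997.
Later of the two: 29 March 1997.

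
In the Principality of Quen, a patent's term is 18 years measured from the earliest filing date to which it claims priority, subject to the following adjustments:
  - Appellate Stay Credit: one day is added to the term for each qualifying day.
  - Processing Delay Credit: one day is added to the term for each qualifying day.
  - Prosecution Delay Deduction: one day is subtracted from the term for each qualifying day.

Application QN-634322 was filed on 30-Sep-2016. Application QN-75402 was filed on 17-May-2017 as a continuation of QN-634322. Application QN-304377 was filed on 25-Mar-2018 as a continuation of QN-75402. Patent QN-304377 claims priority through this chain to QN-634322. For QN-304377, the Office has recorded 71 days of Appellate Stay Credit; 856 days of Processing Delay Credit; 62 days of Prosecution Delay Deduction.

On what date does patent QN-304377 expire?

February 11, 2037

Earliest priority filing: 30 September 2016.
Base term: 30 September 2016 + 18 years → 30 September 2034.
Appellate Stay Credit: +71 days → 10 December 2034.
Processing Delay Credit: +856 days → 14 April 2037.
Prosecution Delay Deduction: −62 days → 11 February 2037.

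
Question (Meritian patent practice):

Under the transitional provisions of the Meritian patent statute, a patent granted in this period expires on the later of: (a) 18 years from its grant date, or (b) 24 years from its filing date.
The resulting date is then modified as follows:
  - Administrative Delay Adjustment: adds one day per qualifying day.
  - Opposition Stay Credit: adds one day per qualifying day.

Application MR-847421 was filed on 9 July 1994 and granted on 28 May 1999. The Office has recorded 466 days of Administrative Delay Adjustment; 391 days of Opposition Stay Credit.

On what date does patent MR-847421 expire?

(a) grant + 18 years → 28 May 2017.
(b) filing + 24 years → 9 July 2018.
Later of the two: 9 July 2018.
Administrative Delay Adjustment: +466 days → 18 October 2019.
Opposition Stay Credit: +391 days → 12 November 2020.

November 12, 2020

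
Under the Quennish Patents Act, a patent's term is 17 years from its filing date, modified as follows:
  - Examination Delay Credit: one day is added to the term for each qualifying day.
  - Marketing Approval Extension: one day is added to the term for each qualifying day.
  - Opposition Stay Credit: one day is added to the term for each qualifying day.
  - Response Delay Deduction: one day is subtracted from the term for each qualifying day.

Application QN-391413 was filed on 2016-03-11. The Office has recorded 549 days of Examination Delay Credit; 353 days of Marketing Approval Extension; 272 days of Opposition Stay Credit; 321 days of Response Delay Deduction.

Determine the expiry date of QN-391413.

Base term: filing date + 17 years → 11 March 2033.
Examination Delay Credit: +549 days → 11 September 2034.
Marketing Approval Extension: +353 days → 30 August 2035.
Opposition Stay Credit: +272 days → 28 May 2036.
Response Delay Deduction: −321 days → 12 July 2035.

2035-07-12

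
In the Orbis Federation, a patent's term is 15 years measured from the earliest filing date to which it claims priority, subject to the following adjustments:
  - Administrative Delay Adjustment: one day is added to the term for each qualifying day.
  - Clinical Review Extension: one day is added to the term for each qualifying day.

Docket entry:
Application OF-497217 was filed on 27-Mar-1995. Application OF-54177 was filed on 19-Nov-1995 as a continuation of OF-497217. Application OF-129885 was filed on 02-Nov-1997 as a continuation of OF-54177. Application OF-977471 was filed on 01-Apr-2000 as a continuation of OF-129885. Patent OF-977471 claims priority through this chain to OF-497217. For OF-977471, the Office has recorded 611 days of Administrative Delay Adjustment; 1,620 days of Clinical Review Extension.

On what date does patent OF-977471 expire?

May 5, 2016

Earliest priority filing: 27 March 1995.
Base term: 27 March 1995 + 15 years → 27 March 2010.
Administrative Delay Adjustment: +611 days → 28 November 2011.
Clinical Review Extension: +1620 days → 5 May 2016.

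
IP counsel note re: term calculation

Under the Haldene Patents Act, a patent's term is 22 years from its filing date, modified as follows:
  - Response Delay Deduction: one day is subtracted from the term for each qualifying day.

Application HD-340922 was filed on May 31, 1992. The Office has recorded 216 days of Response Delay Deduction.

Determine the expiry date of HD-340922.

2013-10-27

Base term: filing date + 22 years → 31 May 2014.
Response Delay Deduction: −216 days → 27 October 2013.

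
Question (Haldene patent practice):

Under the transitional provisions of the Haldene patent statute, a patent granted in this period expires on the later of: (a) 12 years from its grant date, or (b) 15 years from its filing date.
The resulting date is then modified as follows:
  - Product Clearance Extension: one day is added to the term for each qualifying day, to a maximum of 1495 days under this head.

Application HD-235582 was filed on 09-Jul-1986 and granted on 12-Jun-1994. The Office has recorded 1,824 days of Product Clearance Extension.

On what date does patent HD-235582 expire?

(a) grant + 12 years → 12 June 2006.
(b) filing + 15 years → 9 July 2001.
Later of the two: 12 June 2006.
Product Clearance Extension: 1824 days claimed exceeds the 1495-day cap, so +1495 days → 16 July 2010.

2010-07-16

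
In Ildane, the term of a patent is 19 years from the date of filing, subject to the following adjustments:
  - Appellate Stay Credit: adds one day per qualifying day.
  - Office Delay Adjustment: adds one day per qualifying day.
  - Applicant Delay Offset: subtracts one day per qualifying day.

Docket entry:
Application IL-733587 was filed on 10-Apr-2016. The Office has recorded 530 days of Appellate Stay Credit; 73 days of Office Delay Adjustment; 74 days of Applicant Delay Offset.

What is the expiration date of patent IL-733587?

Base term: filing date + 19 years → 10 April 2035.
Appellate Stay Credit: +530 days → 21 September 2036.
Office Delay Adjustment: +73 days → 3 December 2036.
Applicant Delay Offset: −74 days → 20 September 2036.

September 20, 2036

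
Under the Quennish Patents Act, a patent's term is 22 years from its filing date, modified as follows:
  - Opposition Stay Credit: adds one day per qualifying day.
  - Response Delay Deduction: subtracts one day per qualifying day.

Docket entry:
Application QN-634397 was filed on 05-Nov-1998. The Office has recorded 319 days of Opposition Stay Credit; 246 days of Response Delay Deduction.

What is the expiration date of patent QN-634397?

2021-01-17

Base term: filing date + 22 years → 5 November 2020.
Opposition Stay Credit: +319 days → 20 September 2021.
Response Delay Deduction: −246 days → 17 January 2021.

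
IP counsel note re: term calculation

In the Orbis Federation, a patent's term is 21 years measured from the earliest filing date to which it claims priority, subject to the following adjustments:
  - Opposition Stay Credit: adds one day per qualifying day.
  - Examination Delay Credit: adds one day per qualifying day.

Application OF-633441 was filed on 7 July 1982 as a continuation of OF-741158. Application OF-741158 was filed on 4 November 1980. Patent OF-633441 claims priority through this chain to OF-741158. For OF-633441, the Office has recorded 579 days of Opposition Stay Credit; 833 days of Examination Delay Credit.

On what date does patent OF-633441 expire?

2005-09-16

Earliest priority filing: 4 November 1980.
Base term: 4 November 1980 + 21 years → 4 November 2001.
Opposition Stay Credit: +579 days → 6 June 2003.
Examination Delay Credit: +833 days → 16 September 2005.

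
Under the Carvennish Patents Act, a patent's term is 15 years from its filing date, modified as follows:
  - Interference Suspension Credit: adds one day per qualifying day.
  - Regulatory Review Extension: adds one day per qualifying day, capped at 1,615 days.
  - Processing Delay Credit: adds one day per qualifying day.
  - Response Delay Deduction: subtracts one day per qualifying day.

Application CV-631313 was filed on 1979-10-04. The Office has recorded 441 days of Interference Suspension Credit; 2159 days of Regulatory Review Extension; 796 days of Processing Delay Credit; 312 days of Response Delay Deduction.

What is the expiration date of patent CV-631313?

Base term: filing date + 15 years → 4 October 1994.
Interference Suspension Credit: +441 days → 19 December 1995.
Regulatory Review Extension: 2159 days claimed exceeds the 1615-day cap, so +1615 days → 21 May 2000.
Processing Delay Credit: +796 days → 26 July 2002.
Response Delay Deduction: −312 days → 17 September 2001.

2001-09-17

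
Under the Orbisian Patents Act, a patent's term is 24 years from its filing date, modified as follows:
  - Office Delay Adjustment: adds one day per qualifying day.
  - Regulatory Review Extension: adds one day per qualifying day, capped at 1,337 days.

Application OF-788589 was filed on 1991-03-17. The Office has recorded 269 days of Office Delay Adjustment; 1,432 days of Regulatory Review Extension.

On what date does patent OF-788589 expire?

Base term: filing date + 24 years → 17 March 2015.
Office Delay Adjustment: +269 days → 11 December 2015.
Regulatory Review Extension: 1432 days claimed exceeds the 1337-day cap, so +1337 days → 9 August 2019.

2019-08-09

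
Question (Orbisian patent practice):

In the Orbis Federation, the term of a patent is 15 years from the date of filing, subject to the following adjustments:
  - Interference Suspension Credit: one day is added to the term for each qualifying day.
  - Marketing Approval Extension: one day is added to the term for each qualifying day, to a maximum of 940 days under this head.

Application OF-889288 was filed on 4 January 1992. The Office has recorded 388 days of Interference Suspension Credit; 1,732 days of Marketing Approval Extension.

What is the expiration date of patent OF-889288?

2010-08-24

Base term: filing date + 15 years → 4 January 2007.
Interference Suspension Credit: +388 days → 27 January 2008.
Marketing Approval Extension: 1732 days claimed exceeds the 940-day cap, so +940 days → 24 August 2010.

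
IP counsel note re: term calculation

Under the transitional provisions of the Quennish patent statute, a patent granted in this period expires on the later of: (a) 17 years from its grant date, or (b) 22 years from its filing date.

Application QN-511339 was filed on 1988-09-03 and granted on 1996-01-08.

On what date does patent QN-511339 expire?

(a) grant + 17 years → 8 January 2013.
(b) filing + 22 years → 3 September 2010.
Later of the two: 8 January 2013.

2013-01-08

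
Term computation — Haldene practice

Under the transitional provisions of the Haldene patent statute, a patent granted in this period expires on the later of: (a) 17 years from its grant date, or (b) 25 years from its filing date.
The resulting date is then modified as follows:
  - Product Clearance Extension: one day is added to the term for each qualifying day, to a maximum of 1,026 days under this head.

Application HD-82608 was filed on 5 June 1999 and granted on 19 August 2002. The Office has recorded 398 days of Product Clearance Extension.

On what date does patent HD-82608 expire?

2025-07-08

(a) grant + 17 years → 19 August 2019.
(b) filing + 25 years → 5 June 2024.
Later of the two: 5 June 2024.
Product Clearance Extension: 398 days (within the 1026-day cap) → +398 days → 8 July 2025.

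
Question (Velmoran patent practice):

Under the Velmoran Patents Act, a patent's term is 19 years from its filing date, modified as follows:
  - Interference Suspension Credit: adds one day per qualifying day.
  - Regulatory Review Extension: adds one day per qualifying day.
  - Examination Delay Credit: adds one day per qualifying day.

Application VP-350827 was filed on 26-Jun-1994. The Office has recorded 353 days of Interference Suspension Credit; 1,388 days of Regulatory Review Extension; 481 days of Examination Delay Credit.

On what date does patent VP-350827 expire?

Base term: filing date + 19 years → 26 June 2013.
Interference Suspension Credit: +353 days → 14 June 2014.
Regulatory Review Extension: +1388 days → 2 April 2018.
Examination Delay Credit: +481 days → 27 July 2019.

July 27, 2019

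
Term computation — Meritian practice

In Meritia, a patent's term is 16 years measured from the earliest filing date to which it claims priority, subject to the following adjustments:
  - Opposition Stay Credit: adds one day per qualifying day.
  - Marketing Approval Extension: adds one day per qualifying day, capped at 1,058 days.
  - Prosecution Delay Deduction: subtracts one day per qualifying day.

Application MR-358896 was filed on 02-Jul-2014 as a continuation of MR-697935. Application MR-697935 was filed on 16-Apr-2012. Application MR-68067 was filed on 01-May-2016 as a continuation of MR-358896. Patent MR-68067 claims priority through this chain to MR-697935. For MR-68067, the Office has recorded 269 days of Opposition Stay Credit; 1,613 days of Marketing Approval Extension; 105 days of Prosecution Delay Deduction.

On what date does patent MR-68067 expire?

2031-08-21

Earliest priority filing: 16 April 2012.
Base term: 16 April 2012 + 16 years → 16 April 2028.
Opposition Stay Credit: +269 days → 10 January 2029.
Marketing Approval Extension: 1613 days claimed exceeds the 1058-day cap, so +1058 days → 4 December 2031.
Prosecution Delay Deduction: −105 days → 21 August 2031.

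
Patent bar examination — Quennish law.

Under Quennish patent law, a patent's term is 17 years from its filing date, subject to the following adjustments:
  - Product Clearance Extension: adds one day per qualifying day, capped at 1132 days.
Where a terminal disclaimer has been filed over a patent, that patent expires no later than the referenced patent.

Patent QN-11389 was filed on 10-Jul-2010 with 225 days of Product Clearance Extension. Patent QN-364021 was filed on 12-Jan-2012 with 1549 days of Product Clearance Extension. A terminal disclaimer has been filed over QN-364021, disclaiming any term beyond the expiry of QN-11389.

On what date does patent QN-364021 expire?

2028-02-20

Natural term of QN-364021:
  Base: filing + 17 years → 12 January 2029.
  Product Clearance Extension: 1549 days claimed exceeds the 1132-day cap, so +1132 days → 18 February 2032.
Expiry of referenced patent QN-11389:
  Base: filing + 17 years → 10 July 2027.
  Product Clearance Extension: 225 days (within the 1132-day cap) → +225 days → 20 February 2028.
Terminal disclaimer: QN-364021 expires on the earlier of 18 February 2032 and 20 February 2028.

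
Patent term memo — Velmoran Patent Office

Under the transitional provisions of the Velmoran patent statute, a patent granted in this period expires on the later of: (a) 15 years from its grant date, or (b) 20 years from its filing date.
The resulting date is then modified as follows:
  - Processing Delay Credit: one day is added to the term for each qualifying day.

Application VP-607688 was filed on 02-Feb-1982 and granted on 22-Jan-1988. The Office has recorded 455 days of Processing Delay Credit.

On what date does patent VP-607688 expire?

(a) grant + 15 years → 22 January 2003.
(b) filing + 20 years → 2 February 2002.
Later of the two: 22 January 2003.
Processing Delay Credit: +455 days → 21 April 2004.

2004-04-21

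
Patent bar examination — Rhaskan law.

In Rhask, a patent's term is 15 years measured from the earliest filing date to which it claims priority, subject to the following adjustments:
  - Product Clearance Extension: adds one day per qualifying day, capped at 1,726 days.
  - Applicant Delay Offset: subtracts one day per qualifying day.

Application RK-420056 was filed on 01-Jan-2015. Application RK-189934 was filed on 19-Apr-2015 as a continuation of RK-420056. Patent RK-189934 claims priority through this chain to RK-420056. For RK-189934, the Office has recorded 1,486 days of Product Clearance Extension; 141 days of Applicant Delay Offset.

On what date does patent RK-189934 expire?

Earliest priority filing: 1 January 2015.
Base term: 1 January 2015 + 15 years → 1 January 2030.
Product Clearance Extension: 1486 days (within the 1726-day cap) → +1486 days → 26 January 2034.
Applicant Delay Offset: −141 days → 7 September 2033.

2033-09-07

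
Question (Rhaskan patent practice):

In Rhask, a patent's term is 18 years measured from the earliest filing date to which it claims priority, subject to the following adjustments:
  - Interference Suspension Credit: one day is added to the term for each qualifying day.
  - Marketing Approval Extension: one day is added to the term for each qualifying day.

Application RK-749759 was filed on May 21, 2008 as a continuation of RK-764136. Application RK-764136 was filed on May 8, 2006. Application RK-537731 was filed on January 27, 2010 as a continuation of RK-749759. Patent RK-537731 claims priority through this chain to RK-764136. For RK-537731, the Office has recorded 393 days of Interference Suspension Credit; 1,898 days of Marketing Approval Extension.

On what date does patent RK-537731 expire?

2030-08-16

Earliest priority filing: 8 May 2006.
Base term: 8 May 2006 + 18 years → 8 May 2024.
Interference Suspension Credit: +393 days → 5 June 2025.
Marketing Approval Extension: +1898 days → 16 August 2030.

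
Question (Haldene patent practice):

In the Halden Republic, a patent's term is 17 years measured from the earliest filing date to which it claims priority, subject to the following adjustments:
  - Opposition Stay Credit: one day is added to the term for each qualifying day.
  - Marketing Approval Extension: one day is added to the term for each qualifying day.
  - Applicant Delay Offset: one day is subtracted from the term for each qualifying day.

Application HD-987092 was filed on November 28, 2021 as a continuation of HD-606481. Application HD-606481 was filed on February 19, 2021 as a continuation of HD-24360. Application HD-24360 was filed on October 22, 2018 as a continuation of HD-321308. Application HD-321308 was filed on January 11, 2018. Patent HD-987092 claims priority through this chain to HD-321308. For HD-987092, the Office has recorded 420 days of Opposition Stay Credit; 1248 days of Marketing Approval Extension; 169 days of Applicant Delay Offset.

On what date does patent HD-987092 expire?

Earliest priority filing: 11 January 2018.
Base term: 11 January 2018 + 17 years → 11 January 2035.
Opposition Stay Credit: +420 days → 6 March 2036.
Marketing Approval Extension: +1248 days → 6 August 2039.
Applicant Delay Offset: −169 days → 18 February 2039.

February 18, 2039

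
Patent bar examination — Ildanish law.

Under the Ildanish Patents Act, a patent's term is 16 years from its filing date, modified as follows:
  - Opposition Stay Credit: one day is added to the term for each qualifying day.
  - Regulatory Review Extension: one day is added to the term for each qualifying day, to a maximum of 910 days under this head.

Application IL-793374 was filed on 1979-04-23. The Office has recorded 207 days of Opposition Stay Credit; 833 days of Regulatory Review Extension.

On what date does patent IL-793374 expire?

Base term: filing date + 16 years → 23 April 1995.
Opposition Stay Credit: +207 days → 16 November 1995.
Regulatory Review Extension: 833 days (within the 910-day cap) → +833 days → 26 February 1998.

February 26, 1998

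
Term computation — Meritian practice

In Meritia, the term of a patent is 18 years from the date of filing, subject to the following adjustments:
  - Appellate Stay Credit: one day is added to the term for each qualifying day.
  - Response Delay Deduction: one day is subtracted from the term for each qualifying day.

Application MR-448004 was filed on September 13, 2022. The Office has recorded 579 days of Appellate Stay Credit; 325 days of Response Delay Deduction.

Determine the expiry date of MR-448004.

Base term: filing date + 18 years → 13 September 2040.
Appellate Stay Credit: +579 days → 15 April 2042.
Response Delay Deduction: −325 days → 25 May 2041.

2041-05-25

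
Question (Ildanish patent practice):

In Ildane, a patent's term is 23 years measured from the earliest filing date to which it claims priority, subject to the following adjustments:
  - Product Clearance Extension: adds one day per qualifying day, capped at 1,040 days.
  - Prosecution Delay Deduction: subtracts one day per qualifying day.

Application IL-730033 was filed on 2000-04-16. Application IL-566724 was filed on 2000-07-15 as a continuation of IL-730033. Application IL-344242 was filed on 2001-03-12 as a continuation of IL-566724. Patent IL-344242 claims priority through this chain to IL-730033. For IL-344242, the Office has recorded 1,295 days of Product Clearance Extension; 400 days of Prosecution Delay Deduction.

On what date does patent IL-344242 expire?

January 15, 2025

Earliest priority filing: 16 April 2000.
Base term: 16 April 2000 + 23 years → 16 April 2023.
Product Clearance Extension: 1295 days claimed exceeds the 1040-day cap, so +1040 days → 19 February 2026.
Prosecution Delay Deduction: −400 days → 15 January 2025.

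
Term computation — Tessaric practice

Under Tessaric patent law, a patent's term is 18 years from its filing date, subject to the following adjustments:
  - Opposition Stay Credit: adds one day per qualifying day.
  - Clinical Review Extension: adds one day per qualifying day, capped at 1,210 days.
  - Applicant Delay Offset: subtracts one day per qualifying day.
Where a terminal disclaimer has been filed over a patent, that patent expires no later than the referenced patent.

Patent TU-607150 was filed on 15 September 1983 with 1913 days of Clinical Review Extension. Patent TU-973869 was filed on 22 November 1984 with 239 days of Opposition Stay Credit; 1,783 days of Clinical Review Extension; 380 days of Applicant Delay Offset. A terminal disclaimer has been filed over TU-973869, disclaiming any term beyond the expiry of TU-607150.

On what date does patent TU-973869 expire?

2005-01-07

Natural term of TU-973869:
  Base: filing + 18 years → 22 November 2002.
  Opposition Stay Credit: +239 days → 19 July 2003.
  Clinical Review Extension: 1783 days claimed exceeds the 1210-day cap, so +1210 days → 10 November 2006.
  Applicant Delay Offset: −380 days → 26 October 2005.
Expiry of referenced patent TU-607150:
  Base: filing + 18 years → 15 September 2001.
  Clinical Review Extension: 1913 days claimed exceeds the 1210-day cap, so +1210 days → 7 January 2005.
Terminal disclaimer: TU-973869 expires on the earlier of 26 October 2005 and 7 January 2005.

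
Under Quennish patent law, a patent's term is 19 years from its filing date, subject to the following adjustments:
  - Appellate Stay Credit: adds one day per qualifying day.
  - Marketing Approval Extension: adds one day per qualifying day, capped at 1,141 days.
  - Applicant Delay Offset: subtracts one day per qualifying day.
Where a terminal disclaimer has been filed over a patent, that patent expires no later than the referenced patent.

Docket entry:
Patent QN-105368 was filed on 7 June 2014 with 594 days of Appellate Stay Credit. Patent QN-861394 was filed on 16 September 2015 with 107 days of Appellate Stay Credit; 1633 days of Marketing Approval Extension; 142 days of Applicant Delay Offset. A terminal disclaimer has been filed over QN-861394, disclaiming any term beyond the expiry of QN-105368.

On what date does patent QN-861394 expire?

Natural term of QN-861394:
  Base: filing + 19 years → 16 September 2034.
  Appellate Stay Credit: +107 days → 1 January 2035.
  Marketing Approval Extension: 1633 days claimed exceeds the 1141-day cap, so +1141 days → 15 February 2038.
  Applicant Delay Offset: −142 days → 26 September 2037.
Expiry of referenced patent QN-105368:
  Base: filing + 19 years → 7 June 2033.
  Appellate Stay Credit: +594 days → 22 January 2035.
Terminal disclaimer: QN-861394 expires on the earlier of 26 September 2037 and 22 January 2035.

2035-01-22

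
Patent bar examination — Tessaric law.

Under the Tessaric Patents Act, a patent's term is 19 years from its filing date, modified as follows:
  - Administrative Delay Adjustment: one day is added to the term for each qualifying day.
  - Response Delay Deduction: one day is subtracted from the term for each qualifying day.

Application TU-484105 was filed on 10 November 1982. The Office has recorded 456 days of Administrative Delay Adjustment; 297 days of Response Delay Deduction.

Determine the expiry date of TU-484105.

2002-04-18

Base term: filing date + 19 years → 10 November 2001.
Administrative Delay Adjustment: +456 days → 9 February 2003.
Response Delay Deduction: −297 days → 18 April 2002.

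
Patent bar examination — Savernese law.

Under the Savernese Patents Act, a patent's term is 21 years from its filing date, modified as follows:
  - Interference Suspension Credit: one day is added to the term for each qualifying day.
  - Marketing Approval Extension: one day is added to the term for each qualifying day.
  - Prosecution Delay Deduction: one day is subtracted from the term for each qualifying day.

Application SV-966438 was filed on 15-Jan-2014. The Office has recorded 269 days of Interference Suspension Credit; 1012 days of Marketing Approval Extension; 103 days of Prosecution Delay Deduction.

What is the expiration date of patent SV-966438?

2038-04-07

Base term: filing date + 21 years → 15 January 2035.
Interference Suspension Credit: +269 days → 11 October 2035.
Marketing Approval Extension: +1012 days → 19 July 2038.
Prosecution Delay Deduction: −103 days → 7 April 2038.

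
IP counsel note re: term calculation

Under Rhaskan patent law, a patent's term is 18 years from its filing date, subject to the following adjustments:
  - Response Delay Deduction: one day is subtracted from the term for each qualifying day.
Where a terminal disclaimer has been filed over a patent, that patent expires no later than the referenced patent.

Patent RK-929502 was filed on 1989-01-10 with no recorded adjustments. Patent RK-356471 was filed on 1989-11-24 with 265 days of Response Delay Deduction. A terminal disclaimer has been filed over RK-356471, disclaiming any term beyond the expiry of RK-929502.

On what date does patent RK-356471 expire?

January 10, 2007

Natural term of RK-356471:
  Base: filing + 18 years → 24 November 2007.
  Response Delay Deduction: −265 days → 4 March 2007.
Expiry of referenced patent RK-929502:
  Base: filing + 18 years → 10 January 2007.
Terminal disclaimer: RK-356471 expires on the earlier of 4 March 2007 and 10 January 2007.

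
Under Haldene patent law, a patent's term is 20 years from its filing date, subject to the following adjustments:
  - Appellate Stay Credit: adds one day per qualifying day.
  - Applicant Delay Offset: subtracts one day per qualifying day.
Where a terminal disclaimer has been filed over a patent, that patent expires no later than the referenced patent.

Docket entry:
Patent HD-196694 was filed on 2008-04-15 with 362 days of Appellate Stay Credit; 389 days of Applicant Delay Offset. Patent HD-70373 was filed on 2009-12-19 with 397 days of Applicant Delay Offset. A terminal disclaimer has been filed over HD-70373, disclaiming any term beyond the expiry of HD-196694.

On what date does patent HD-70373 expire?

2028-03-19

Natural term of HD-70373:
  Base: filing + 20 years → 19 December 2029.
  Applicant Delay Offset: −397 days → 17 November 2028.
Expiry of referenced patent HD-196694:
  Base: filing + 20 years → 15 April 2028.
  Appellate Stay Credit: +362 days → 12 April 2029.
  Applicant Delay Offset: −389 days → 19 March 2028.
Terminal disclaimer: HD-70373 expires on the earlier of 17 November 2028 and 19 March 2028.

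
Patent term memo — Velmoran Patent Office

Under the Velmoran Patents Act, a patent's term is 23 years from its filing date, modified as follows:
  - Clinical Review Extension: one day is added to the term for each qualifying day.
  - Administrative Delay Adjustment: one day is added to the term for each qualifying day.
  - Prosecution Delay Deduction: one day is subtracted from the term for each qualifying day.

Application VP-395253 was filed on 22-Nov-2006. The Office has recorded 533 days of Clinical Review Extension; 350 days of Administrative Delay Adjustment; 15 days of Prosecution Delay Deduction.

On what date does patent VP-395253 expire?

Base term: filing date + 23 years → 22 November 2029.
Clinical Review Extension: +533 days → 9 May 2031.
Administrative Delay Adjustment: +350 days → 23 April 2032.
Prosecution Delay Deduction: −15 days → 8 April 2032.

2032-04-08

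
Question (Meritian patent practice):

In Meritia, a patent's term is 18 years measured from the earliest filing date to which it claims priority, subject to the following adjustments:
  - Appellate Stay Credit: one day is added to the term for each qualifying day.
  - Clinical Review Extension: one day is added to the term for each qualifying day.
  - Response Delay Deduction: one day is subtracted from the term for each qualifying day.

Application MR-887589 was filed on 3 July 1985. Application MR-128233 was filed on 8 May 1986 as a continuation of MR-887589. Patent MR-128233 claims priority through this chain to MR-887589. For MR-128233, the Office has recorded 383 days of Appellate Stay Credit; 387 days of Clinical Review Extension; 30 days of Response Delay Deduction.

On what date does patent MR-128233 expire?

2005-07-12

Earliest priority filing: 3 July 1985.
Base term: 3 July 1985 + 18 years → 3 July 2003.
Appellate Stay Credit: +383 days → 20 July 2004.
Clinical Review Extension: +387 days → 11 August 2005.
Response Delay Deduction: −30 days → 12 July 2005.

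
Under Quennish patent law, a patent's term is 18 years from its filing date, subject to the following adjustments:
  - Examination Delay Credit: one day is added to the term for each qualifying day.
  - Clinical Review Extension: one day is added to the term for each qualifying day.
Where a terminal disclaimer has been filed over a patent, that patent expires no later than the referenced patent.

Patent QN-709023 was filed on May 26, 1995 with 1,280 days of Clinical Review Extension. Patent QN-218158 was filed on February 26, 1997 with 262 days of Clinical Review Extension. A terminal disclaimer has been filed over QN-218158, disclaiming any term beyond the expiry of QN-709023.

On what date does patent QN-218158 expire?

Natural term of QN-218158:
  Base: filing + 18 years → 26 February 2015.
  Clinical Review Extension: +262 days → 15 November 2015.
Expiry of referenced patent QN-709023:
  Base: filing + 18 years → 26 May 2013.
  Clinical Review Extension: +1280 days → 26 November 2016.
Terminal disclaimer: QN-218158 expires on the earlier of 15 November 2015 and 26 November 2016.

2015-11-15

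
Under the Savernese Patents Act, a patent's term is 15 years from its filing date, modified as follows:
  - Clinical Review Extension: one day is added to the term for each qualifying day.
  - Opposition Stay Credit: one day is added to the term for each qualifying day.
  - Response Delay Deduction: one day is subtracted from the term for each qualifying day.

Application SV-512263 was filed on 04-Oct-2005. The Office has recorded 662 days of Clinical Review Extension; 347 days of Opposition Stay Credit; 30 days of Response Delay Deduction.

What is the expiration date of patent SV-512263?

2023-06-10

Base term: filing date + 15 years → 4 October 2020.
Clinical Review Extension: +662 days → 28 July 2022.
Opposition Stay Credit: +347 days → 10 July 2023.
Response Delay Deduction: −30 days → 10 June 2023.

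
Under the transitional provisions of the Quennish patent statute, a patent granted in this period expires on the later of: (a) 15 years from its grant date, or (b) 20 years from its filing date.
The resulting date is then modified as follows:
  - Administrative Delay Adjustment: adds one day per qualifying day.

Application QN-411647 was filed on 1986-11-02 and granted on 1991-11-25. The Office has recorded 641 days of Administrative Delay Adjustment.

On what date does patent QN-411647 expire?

2008-08-27

(a) grant + 15 years → 25 November 2006.
(b) filing + 20 years → 2 November 2006.
Later of the two: 25 November 2006.
Administrative Delay Adjustment: +641 days → 27 August 2008.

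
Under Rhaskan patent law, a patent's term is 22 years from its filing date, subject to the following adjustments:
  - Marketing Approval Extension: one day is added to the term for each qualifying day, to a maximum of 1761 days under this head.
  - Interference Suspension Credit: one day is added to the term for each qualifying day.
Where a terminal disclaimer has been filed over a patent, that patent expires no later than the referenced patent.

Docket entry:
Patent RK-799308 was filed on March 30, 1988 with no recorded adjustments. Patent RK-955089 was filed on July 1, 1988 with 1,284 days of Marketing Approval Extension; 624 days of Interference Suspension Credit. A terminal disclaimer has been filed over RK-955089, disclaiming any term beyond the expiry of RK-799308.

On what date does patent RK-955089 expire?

Natural term of RK-955089:
  Base: filing + 22 years → 1 July 2010.
  Marketing Approval Extension: 1284 days (within the 1761-day cap) → +1284 days → 5 January 2014.
  Interference Suspension Credit: +624 days → 21 September 2015.
Expiry of referenced patent RK-799308:
  Base: filing + 22 years → 30 March 2010.
Terminal disclaimer: RK-955089 expires on the earlier of 21 September 2015 and 30 March 2010.

2010-03-30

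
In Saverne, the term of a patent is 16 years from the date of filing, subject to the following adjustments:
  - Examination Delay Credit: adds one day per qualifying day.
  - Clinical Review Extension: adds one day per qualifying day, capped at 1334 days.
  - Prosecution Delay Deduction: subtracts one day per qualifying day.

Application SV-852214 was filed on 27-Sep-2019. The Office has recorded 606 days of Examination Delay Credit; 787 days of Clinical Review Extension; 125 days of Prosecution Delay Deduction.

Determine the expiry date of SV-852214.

2039-03-18

Base term: filing date + 16 years → 27 September 2035.
Examination Delay Credit: +606 days → 25 May 2037.
Clinical Review Extension: 787 days (within the 1334-day cap) → +787 days → 21 July 2039.
Prosecution Delay Deduction: −125 days → 18 March 2039.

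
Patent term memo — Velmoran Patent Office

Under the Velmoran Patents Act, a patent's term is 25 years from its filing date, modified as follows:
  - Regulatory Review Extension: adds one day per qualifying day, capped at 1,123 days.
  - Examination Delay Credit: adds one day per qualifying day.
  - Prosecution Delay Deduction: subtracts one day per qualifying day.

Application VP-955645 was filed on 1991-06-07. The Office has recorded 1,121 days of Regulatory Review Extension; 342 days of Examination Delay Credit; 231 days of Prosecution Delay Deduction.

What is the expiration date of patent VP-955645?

Base term: filing date + 25 years → 7 June 2016.
Regulatory Review Extension: 1121 days (within the 1123-day cap) → +1121 days → 3 July 2019.
Examination Delay Credit: +342 days → 9 June 2020.
Prosecution Delay Deduction: −231 days → 22 October 2019.

October 22, 2019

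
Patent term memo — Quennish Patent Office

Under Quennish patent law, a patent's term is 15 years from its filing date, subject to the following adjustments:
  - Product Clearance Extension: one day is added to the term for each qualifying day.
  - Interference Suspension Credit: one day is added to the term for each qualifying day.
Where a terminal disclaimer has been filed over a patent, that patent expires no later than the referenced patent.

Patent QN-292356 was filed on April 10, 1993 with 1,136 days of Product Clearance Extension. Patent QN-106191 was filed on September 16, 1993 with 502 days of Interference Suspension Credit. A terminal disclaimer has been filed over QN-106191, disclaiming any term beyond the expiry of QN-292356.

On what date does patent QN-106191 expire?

Natural term of QN-106191:
  Base: filing + 15 years → 16 September 2008.
  Interference Suspension Credit: +502 days → 31 January 2010.
Expiry of referenced patent QN-292356:
  Base: filing + 15 years → 10 April 2008.
  Product Clearance Extension: +1136 days → 21 May 2011.
Terminal disclaimer: QN-106191 expires on the earlier of 31 January 2010 and 21 May 2011.

2010-01-31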